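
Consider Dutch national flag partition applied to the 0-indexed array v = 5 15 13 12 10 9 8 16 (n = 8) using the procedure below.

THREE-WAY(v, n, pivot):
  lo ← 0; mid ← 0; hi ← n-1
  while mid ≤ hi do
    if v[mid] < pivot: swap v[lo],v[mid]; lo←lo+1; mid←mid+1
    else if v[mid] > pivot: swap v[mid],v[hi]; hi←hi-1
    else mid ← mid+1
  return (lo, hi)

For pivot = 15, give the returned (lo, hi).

pivot = 15; lo=0, mid=0, hi=7
v[mid]=5<15: swap v[0],v[0]; lo=1,mid=1 → 5 15 13 12 10 9 8 16
v[mid]=15=15: mid=2
v[mid]=13<15: swap v[1],v[2]; lo=2,mid=3 → 5 13 15 12 10 9 8 16
v[mid]=12<15: swap v[2],v[3]; lo=3,mid=4 → 5 13 12 15 10 9 8 16
v[mid]=10<15: swap v[3],v[4]; lo=4,mid=5 → 5 13 12 10 15 9 8 16
v[mid]=9<15: swap v[4],v[5]; lo=5,mid=6 → 5 13 12 10 9 15 8 16
v[mid]=8<15: swap v[5],v[6]; lo=6,mid=7 → 5 13 12 10 9 8 15 16
v[mid]=16>15: swap v[7],v[7]; hi=6 → 5 13 12 10 9 8 15 16
end: lo=6, hi=6; v = 5 13 12 10 9 8 15 16

(6, 6)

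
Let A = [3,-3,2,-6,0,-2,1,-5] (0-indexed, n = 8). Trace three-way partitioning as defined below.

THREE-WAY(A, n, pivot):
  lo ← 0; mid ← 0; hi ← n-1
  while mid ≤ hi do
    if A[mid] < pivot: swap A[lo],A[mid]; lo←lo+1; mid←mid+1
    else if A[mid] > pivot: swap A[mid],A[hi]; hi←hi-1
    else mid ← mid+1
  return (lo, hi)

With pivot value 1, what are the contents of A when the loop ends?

lo=0 mid=0 hi=7
3>1: swap(0,7), hi=6 ⇒ [-5,-3,2,-6,0,-2,1,3]
-5<1: swap(0,0), lo=1 mid=1 ⇒ [-5,-3,2,-6,0,-2,1,3]
-3<1: swap(1,1), lo=2 mid=2 ⇒ [-5,-3,2,-6,0,-2,1,3]
2>1: swap(2,6), hi=5 ⇒ [-5,-3,1,-6,0,-2,2,3]
1=1: mid=3
-6<1: swap(2,3), lo=3 mid=4 ⇒ [-5,-3,-6,1,0,-2,2,3]
0<1: swap(3,4), lo=4 mid=5 ⇒ [-5,-3,-6,0,1,-2,2,3]
-2<1: swap(4,5), lo=5 mid=6 ⇒ [-5,-3,-6,0,-2,1,2,3]
done. lo=5 hi=5; A=[-5,-3,-6,0,-2,1,2,3]

[-5,-3,-6,0,-2,1,2,3]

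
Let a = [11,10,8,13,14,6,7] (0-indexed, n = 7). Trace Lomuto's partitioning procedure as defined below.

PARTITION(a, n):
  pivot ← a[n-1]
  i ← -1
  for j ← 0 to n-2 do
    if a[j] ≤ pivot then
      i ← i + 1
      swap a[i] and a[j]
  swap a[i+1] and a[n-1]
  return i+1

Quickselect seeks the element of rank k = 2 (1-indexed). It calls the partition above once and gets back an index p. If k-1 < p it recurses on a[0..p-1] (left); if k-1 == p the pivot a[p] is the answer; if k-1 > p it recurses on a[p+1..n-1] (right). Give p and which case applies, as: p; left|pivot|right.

pivot=7, i=-1
j=0: 11>7, skip
j=1: 10>7, skip
j=2: 8>7, skip
j=3: 13>7, skip
j=4: 14>7, skip
j=5: 6≤7, i=0, swap(0,5) ⇒ [6,10,8,13,14,11,7]
swap(1,6) ⇒ [6,7,8,13,14,11,10]; return 1
p = 1; k-1 = 1 == 1 ⇒ pivot

1; pivot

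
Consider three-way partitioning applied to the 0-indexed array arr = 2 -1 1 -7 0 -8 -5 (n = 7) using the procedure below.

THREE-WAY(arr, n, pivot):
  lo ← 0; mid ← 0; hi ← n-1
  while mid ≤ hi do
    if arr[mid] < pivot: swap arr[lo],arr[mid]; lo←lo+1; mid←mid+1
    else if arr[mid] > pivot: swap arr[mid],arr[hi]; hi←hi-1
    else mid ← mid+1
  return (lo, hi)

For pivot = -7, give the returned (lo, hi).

(1, 1)

pivot = -7; lo=0, mid=0, hi=6
arr[mid]=2>-7: swap arr[0],arr[6]; hi=5 → -5 -1 1 -7 0 -8 2
arr[mid]=-5>-7: swap arr[0],arr[5]; hi=4 → -8 -1 1 -7 0 -5 2
arr[mid]=-8<-7: swap arr[0],arr[0]; lo=1,mid=1 → -8 -1 1 -7 0 -5 2
arr[mid]=-1>-7: swap arr[1],arr[4]; hi=3 → -8 0 1 -7 -1 -5 2
arr[mid]=0>-7: swap arr[1],arr[3]; hi=2 → -8 -7 1 0 -1 -5 2
arr[mid]=-7=-7: mid=2
arr[mid]=1>-7: swap arr[2],arr[2]; hi=1 → -8 -7 1 0 -1 -5 2
end: lo=1, hi=1; arr = -8 -7 1 0 -1 -5 2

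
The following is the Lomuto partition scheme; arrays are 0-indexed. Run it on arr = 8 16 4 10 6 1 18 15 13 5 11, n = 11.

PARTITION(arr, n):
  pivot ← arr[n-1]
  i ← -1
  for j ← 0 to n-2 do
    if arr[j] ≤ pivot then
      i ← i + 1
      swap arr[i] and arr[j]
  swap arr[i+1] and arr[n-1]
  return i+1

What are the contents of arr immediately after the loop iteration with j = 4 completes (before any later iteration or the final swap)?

pivot = arr[10] = 11; i = -1
j=0: arr[0]=8 ≤ 11 → i=0, swap arr[0],arr[0] (no change) → 8 16 4 10 6 1 18 15 13 5 11
j=1: arr[1]=16 > 11 → no swap
j=2: arr[2]=4 ≤ 11 → i=1, swap arr[1],arr[2] → 8 4 16 10 6 1 18 15 13 5 11
j=3: arr[3]=10 ≤ 11 → i=2, swap arr[2],arr[3] → 8 4 10 16 6 1 18 15 13 5 11
j=4: arr[4]=6 ≤ 11 → i=3, swap arr[3],arr[4] → 8 4 10 6 16 1 18 15 13 5 11
(after j=4) arr = 8 4 10 6 16 1 18 15 13 5 11

8 4 10 6 16 1 18 15 13 5 11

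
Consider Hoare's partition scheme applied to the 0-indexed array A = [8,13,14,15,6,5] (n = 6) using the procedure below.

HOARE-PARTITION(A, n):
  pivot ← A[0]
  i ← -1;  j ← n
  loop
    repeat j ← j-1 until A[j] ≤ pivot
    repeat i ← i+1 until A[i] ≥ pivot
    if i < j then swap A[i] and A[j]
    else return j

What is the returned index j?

pivot = A[0] = 8; i = -1, j = 6
j→5 (A[5]=5≤8), i→0 (A[0]=8≥8); i<j, swap → [5,13,14,15,6,8]
j→4 (A[4]=6≤8), i→1 (A[1]=13≥8); i<j, swap → [5,6,14,15,13,8]
j→1, i→2; i≥j, return j=1. A = [5,6,14,15,13,8]

1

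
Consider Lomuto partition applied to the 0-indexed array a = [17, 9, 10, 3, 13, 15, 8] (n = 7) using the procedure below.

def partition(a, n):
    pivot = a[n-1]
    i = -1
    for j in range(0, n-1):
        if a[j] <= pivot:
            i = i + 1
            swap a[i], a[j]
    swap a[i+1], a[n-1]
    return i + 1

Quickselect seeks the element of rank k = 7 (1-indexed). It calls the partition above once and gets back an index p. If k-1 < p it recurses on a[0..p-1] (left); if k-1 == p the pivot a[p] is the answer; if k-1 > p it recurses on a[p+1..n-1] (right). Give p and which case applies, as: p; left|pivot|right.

1; right

pivot=8, i=-1
j=0: 17>8, skip
j=1: 9>8, skip
j=2: 10>8, skip
j=3: 3≤8, i=0, swap(0,3) ⇒ [3, 9, 10, 17, 13, 15, 8]
j=4: 13>8, skip
j=5: 15>8, skip
swap(1,6) ⇒ [3, 8, 10, 17, 13, 15, 9]; return 1
p = 1; k-1 = 6 > 1 ⇒ right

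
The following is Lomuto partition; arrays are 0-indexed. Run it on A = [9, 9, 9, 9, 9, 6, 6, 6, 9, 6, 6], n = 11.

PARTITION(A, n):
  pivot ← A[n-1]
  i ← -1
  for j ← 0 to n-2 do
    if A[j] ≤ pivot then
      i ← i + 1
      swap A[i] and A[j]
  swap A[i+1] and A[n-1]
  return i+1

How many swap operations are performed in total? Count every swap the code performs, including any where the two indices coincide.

5

pivot = A[10] = 6; i = -1
j=0: A[0]=9 > 6 → no swap
j=1: A[1]=9 > 6 → no swap
j=2: A[2]=9 > 6 → no swap
j=3: A[3]=9 > 6 → no swap
j=4: A[4]=9 > 6 → no swap
j=5: A[5]=6 ≤ 6 → i=0, swap A[0],A[5] → [6, 9, 9, 9, 9, 9, 6, 6, 9, 6, 6]
j=6: A[6]=6 ≤ 6 → i=1, swap A[1],A[6] → [6, 6, 9, 9, 9, 9, 9, 6, 9, 6, 6]
j=7: A[7]=6 ≤ 6 → i=2, swap A[2],A[7] → [6, 6, 6, 9, 9, 9, 9, 9, 9, 6, 6]
j=8: A[8]=9 > 6 → no swap
j=9: A[9]=6 ≤ 6 → i=3, swap A[3],A[9] → [6, 6, 6, 6, 9, 9, 9, 9, 9, 9, 6]
final swap A[4],A[10] → [6, 6, 6, 6, 6, 9, 9, 9, 9, 9, 9]; return 4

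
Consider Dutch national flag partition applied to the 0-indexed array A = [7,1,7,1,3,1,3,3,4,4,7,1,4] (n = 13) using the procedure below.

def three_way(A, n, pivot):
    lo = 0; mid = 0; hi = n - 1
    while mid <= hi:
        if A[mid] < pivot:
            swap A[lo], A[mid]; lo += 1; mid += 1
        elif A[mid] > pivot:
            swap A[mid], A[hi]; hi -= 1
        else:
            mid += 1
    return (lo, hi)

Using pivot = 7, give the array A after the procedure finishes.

[1,1,3,1,3,3,4,4,1,4,7,7,7]

pivot = 7; lo=0, mid=0, hi=12
A[mid]=7=7: mid=1
A[mid]=1<7: swap A[0],A[1]; lo=1,mid=2 → [1,7,7,1,3,1,3,3,4,4,7,1,4]
A[mid]=7=7: mid=3
A[mid]=1<7: swap A[1],A[3]; lo=2,mid=4 → [1,1,7,7,3,1,3,3,4,4,7,1,4]
A[mid]=3<7: swap A[2],A[4]; lo=3,mid=5 → [1,1,3,7,7,1,3,3,4,4,7,1,4]
A[mid]=1<7: swap A[3],A[5]; lo=4,mid=6 → [1,1,3,1,7,7,3,3,4,4,7,1,4]
A[mid]=3<7: swap A[4],A[6]; lo=5,mid=7 → [1,1,3,1,3,7,7,3,4,4,7,1,4]
A[mid]=3<7: swap A[5],A[7]; lo=6,mid=8 → [1,1,3,1,3,3,7,7,4,4,7,1,4]
A[mid]=4<7: swap A[6],A[8]; lo=7,mid=9 → [1,1,3,1,3,3,4,7,7,4,7,1,4]
A[mid]=4<7: swap A[7],A[9]; lo=8,mid=10 → [1,1,3,1,3,3,4,4,7,7,7,1,4]
A[mid]=7=7: mid=11
A[mid]=1<7: swap A[8],A[11]; lo=9,mid=12 → [1,1,3,1,3,3,4,4,1,7,7,7,4]
A[mid]=4<7: swap A[9],A[12]; lo=10,mid=13 → [1,1,3,1,3,3,4,4,1,4,7,7,7]
end: lo=10, hi=12; A = [1,1,3,1,3,3,4,4,1,4,7,7,7]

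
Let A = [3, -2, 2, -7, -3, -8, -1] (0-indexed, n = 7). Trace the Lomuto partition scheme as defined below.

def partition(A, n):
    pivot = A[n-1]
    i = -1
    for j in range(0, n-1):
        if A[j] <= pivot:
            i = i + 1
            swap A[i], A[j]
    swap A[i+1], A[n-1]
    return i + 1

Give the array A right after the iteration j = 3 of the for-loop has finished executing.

[-2, -7, 2, 3, -3, -8, -1]

pivot=-1, i=-1
j=0: 3>-1, skip
j=1: -2≤-1, i=0, swap(0,1) ⇒ [-2, 3, 2, -7, -3, -8, -1]
j=2: 2>-1, skip
j=3: -7≤-1, i=1, swap(1,3) ⇒ [-2, -7, 2, 3, -3, -8, -1]
(after j=3) A = [-2, -7, 2, 3, -3, -8, -1]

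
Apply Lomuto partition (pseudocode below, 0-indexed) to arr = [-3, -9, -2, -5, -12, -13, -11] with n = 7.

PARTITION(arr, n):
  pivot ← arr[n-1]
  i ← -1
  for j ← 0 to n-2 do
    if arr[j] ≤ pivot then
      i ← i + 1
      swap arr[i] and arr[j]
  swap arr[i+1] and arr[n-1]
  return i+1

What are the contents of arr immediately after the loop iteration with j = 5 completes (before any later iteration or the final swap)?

pivot=-11, i=-1
j=0: -3>-11, skip
j=1: -9>-11, skip
j=2: -2>-11, skip
j=3: -5>-11, skip
j=4: -12≤-11, i=0, swap(0,4) ⇒ [-12, -9, -2, -5, -3, -13, -11]
j=5: -13≤-11, i=1, swap(1,5) ⇒ [-12, -13, -2, -5, -3, -9, -11]
(after j=5) arr = [-12, -13, -2, -5, -3, -9, -11]

[-12, -13, -2, -5, -3, -9, -11]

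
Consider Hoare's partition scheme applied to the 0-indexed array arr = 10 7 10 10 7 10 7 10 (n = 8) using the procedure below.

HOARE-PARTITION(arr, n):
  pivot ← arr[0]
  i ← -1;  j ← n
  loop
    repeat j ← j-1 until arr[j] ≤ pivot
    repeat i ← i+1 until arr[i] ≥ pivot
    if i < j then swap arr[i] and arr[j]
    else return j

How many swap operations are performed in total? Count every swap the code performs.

pivot=10
j stops at 7 (10), i stops at 0 (10); swap ⇒ 10 7 10 10 7 10 7 10
j stops at 6 (7), i stops at 2 (10); swap ⇒ 10 7 7 10 7 10 10 10
j stops at 5 (10), i stops at 3 (10); swap ⇒ 10 7 7 10 7 10 10 10
j stops at 4, i stops at 5; i≥j ⇒ return 4. arr=10 7 7 10 7 10 10 10

3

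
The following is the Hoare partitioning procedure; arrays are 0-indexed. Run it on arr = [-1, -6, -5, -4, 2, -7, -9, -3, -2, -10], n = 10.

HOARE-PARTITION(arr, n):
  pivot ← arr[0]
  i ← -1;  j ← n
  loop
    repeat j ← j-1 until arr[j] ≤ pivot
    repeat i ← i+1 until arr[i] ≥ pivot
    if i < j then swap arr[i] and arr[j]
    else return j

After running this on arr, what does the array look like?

[-10, -6, -5, -4, -2, -7, -9, -3, 2, -1]

pivot=-1
j stops at 9 (-10), i stops at 0 (-1); swap ⇒ [-10, -6, -5, -4, 2, -7, -9, -3, -2, -1]
j stops at 8 (-2), i stops at 4 (2); swap ⇒ [-10, -6, -5, -4, -2, -7, -9, -3, 2, -1]
j stops at 7, i stops at 8; i≥j ⇒ return 7. arr=[-10, -6, -5, -4, -2, -7, -9, -3, 2, -1]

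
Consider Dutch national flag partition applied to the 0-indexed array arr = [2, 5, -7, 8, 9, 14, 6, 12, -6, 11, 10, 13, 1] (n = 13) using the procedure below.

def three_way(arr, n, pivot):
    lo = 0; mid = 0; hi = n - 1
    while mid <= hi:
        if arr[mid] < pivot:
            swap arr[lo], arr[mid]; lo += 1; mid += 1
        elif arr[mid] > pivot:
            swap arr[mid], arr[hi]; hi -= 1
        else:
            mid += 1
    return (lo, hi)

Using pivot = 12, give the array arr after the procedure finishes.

[2, 5, -7, 8, 9, 1, 6, -6, 11, 10, 12, 13, 14]

pivot = 12; lo=0, mid=0, hi=12
arr[mid]=2<12: swap arr[0],arr[0]; lo=1,mid=1 → [2, 5, -7, 8, 9, 14, 6, 12, -6, 11, 10, 13, 1]
arr[mid]=5<12: swap arr[1],arr[1]; lo=2,mid=2 → [2, 5, -7, 8, 9, 14, 6, 12, -6, 11, 10, 13, 1]
arr[mid]=-7<12: swap arr[2],arr[2]; lo=3,mid=3 → [2, 5, -7, 8, 9, 14, 6, 12, -6, 11, 10, 13, 1]
arr[mid]=8<12: swap arr[3],arr[3]; lo=4,mid=4 → [2, 5, -7, 8, 9, 14, 6, 12, -6, 11, 10, 13, 1]
arr[mid]=9<12: swap arr[4],arr[4]; lo=5,mid=5 → [2, 5, -7, 8, 9, 14, 6, 12, -6, 11, 10, 13, 1]
arr[mid]=14>12: swap arr[5],arr[12]; hi=11 → [2, 5, -7, 8, 9, 1, 6, 12, -6, 11, 10, 13, 14]
arr[mid]=1<12: swap arr[5],arr[5]; lo=6,mid=6 → [2, 5, -7, 8, 9, 1, 6, 12, -6, 11, 10, 13, 14]
arr[mid]=6<12: swap arr[6],arr[6]; lo=7,mid=7 → [2, 5, -7, 8, 9, 1, 6, 12, -6, 11, 10, 13, 14]
arr[mid]=12=12: mid=8
arr[mid]=-6<12: swap arr[7],arr[8]; lo=8,mid=9 → [2, 5, -7, 8, 9, 1, 6, -6, 12, 11, 10, 13, 14]
arr[mid]=11<12: swap arr[8],arr[9]; lo=9,mid=10 → [2, 5, -7, 8, 9, 1, 6, -6, 11, 12, 10, 13, 14]
arr[mid]=10<12: swap arr[9],arr[10]; lo=10,mid=11 → [2, 5, -7, 8, 9, 1, 6, -6, 11, 10, 12, 13, 14]
arr[mid]=13>12: swap arr[11],arr[11]; hi=10 → [2, 5, -7, 8, 9, 1, 6, -6, 11, 10, 12, 13, 14]
end: lo=10, hi=10; arr = [2, 5, -7, 8, 9, 1, 6, -6, 11, 10, 12, 13, 14]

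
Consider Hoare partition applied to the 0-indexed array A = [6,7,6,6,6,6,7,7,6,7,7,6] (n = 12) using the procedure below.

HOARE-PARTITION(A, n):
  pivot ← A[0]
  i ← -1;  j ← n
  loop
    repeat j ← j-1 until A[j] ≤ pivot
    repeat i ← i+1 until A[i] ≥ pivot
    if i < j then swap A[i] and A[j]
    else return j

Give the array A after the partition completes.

pivot=6
j stops at 11 (6), i stops at 0 (6); swap ⇒ [6,7,6,6,6,6,7,7,6,7,7,6]
j stops at 8 (6), i stops at 1 (7); swap ⇒ [6,6,6,6,6,6,7,7,7,7,7,6]
j stops at 5 (6), i stops at 2 (6); swap ⇒ [6,6,6,6,6,6,7,7,7,7,7,6]
j stops at 4 (6), i stops at 3 (6); swap ⇒ [6,6,6,6,6,6,7,7,7,7,7,6]
j stops at 3, i stops at 4; i≥j ⇒ return 3. A=[6,6,6,6,6,6,7,7,7,7,7,6]

[6,6,6,6,6,6,7,7,7,7,7,6]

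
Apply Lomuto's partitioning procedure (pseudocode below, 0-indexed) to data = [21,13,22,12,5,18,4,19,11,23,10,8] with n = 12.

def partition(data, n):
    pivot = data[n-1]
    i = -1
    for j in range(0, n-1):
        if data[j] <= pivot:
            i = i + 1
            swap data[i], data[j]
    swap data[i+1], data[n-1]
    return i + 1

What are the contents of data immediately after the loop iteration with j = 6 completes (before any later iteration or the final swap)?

[5,4,22,12,21,18,13,19,11,23,10,8]

pivot=8, i=-1
j=0: 21>8, skip
j=1: 13>8, skip
j=2: 22>8, skip
j=3: 12>8, skip
j=4: 5≤8, i=0, swap(0,4) ⇒ [5,13,22,12,21,18,4,19,11,23,10,8]
j=5: 18>8, skip
j=6: 4≤8, i=1, swap(1,6) ⇒ [5,4,22,12,21,18,13,19,11,23,10,8]
(after j=6) data = [5,4,22,12,21,18,13,19,11,23,10,8]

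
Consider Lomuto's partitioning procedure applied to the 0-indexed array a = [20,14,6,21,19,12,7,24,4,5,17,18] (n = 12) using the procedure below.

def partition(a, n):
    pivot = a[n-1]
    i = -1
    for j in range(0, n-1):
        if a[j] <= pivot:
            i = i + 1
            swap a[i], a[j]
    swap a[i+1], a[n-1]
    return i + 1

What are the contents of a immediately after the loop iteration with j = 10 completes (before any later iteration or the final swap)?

[14,6,12,7,4,5,17,24,19,20,21,18]

pivot = a[11] = 18; i = -1
j=0: a[0]=20 > 18 → no swap
j=1: a[1]=14 ≤ 18 → i=0, swap a[0],a[1] → [14,20,6,21,19,12,7,24,4,5,17,18]
j=2: a[2]=6 ≤ 18 → i=1, swap a[1],a[2] → [14,6,20,21,19,12,7,24,4,5,17,18]
j=3: a[3]=21 > 18 → no swap
j=4: a[4]=19 > 18 → no swap
j=5: a[5]=12 ≤ 18 → i=2, swap a[2],a[5] → [14,6,12,21,19,20,7,24,4,5,17,18]
j=6: a[6]=7 ≤ 18 → i=3, swap a[3],a[6] → [14,6,12,7,19,20,21,24,4,5,17,18]
j=7: a[7]=24 > 18 → no swap
j=8: a[8]=4 ≤ 18 → i=4, swap a[4],a[8] → [14,6,12,7,4,20,21,24,19,5,17,18]
j=9: a[9]=5 ≤ 18 → i=5, swap a[5],a[9] → [14,6,12,7,4,5,21,24,19,20,17,18]
j=10: a[10]=17 ≤ 18 → i=6, swap a[6],a[10] → [14,6,12,7,4,5,17,24,19,20,21,18]
(after j=10) a = [14,6,12,7,4,5,17,24,19,20,21,18]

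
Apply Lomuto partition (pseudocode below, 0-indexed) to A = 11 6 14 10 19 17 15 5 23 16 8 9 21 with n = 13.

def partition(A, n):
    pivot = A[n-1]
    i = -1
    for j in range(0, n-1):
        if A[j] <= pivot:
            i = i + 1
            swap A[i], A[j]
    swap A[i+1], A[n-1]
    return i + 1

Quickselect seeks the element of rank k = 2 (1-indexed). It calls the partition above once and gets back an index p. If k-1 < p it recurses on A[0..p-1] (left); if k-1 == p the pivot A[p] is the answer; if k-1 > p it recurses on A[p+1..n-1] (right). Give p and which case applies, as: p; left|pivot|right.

11; left

pivot = A[12] = 21; i = -1
j=0: A[0]=11 ≤ 21 → i=0, swap A[0],A[0] (no change) → 11 6 14 10 19 17 15 5 23 16 8 9 21
j=1: A[1]=6 ≤ 21 → i=1, swap A[1],A[1] (no change) → 11 6 14 10 19 17 15 5 23 16 8 9 21
j=2: A[2]=14 ≤ 21 → i=2, swap A[2],A[2] (no change) → 11 6 14 10 19 17 15 5 23 16 8 9 21
j=3: A[3]=10 ≤ 21 → i=3, swap A[3],A[3] (no change) → 11 6 14 10 19 17 15 5 23 16 8 9 21
j=4: A[4]=19 ≤ 21 → i=4, swap A[4],A[4] (no change) → 11 6 14 10 19 17 15 5 23 16 8 9 21
j=5: A[5]=17 ≤ 21 → i=5, swap A[5],A[5] (no change) → 11 6 14 10 19 17 15 5 23 16 8 9 21
j=6: A[6]=15 ≤ 21 → i=6, swap A[6],A[6] (no change) → 11 6 14 10 19 17 15 5 23 16 8 9 21
j=7: A[7]=5 ≤ 21 → i=7, swap A[7],A[7] (no change) → 11 6 14 10 19 17 15 5 23 16 8 9 21
j=8: A[8]=23 > 21 → no swap
j=9: A[9]=16 ≤ 21 → i=8, swap A[8],A[9] → 11 6 14 10 19 17 15 5 16 23 8 9 21
j=10: A[10]=8 ≤ 21 → i=9, swap A[9],A[10] → 11 6 14 10 19 17 15 5 16 8 23 9 21
j=11: A[11]=9 ≤ 21 → i=10, swap A[10],A[11] → 11 6 14 10 19 17 15 5 16 8 9 23 21
final swap A[11],A[12] → 11 6 14 10 19 17 15 5 16 8 9 21 23; return 11
p = 11; k-1 = 1 < 11 ⇒ left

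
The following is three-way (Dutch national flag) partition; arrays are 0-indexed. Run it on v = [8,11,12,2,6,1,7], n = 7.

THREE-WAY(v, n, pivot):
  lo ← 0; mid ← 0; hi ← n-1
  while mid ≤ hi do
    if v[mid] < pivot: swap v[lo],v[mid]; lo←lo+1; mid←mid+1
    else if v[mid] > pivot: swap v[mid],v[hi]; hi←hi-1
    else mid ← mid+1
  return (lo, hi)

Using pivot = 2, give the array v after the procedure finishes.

lo=0 mid=0 hi=6
8>2: swap(0,6), hi=5 ⇒ [7,11,12,2,6,1,8]
7>2: swap(0,5), hi=4 ⇒ [1,11,12,2,6,7,8]
1<2: swap(0,0), lo=1 mid=1 ⇒ [1,11,12,2,6,7,8]
11>2: swap(1,4), hi=3 ⇒ [1,6,12,2,11,7,8]
6>2: swap(1,3), hi=2 ⇒ [1,2,12,6,11,7,8]
2=2: mid=2
12>2: swap(2,2), hi=1 ⇒ [1,2,12,6,11,7,8]
done. lo=1 hi=1; v=[1,2,12,6,11,7,8]

[1,2,12,6,11,7,8]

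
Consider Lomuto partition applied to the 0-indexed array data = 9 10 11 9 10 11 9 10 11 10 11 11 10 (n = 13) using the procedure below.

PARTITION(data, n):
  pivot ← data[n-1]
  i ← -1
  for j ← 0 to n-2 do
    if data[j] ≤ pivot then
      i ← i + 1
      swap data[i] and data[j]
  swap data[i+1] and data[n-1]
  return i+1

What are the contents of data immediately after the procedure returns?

pivot = data[12] = 10; i = -1
j=0: data[0]=9 ≤ 10 → i=0, swap data[0],data[0] (no change) → 9 10 11 9 10 11 9 10 11 10 11 11 10
j=1: data[1]=10 ≤ 10 → i=1, swap data[1],data[1] (no change) → 9 10 11 9 10 11 9 10 11 10 11 11 10
j=2: data[2]=11 > 10 → no swap
j=3: data[3]=9 ≤ 10 → i=2, swap data[2],data[3] → 9 10 9 11 10 11 9 10 11 10 11 11 10
j=4: data[4]=10 ≤ 10 → i=3, swap data[3],data[4] → 9 10 9 10 11 11 9 10 11 10 11 11 10
j=5: data[5]=11 > 10 → no swap
j=6: data[6]=9 ≤ 10 → i=4, swap data[4],data[6] → 9 10 9 10 9 11 11 10 11 10 11 11 10
j=7: data[7]=10 ≤ 10 → i=5, swap data[5],data[7] → 9 10 9 10 9 10 11 11 11 10 11 11 10
j=8: data[8]=11 > 10 → no swap
j=9: data[9]=10 ≤ 10 → i=6, swap data[6],data[9] → 9 10 9 10 9 10 10 11 11 11 11 11 10
j=10: data[10]=11 > 10 → no swap
j=11: data[11]=11 > 10 → no swap
final swap data[7],data[12] → 9 10 9 10 9 10 10 10 11 11 11 11 11; return 7

9 10 9 10 9 10 10 10 11 11 11 11 11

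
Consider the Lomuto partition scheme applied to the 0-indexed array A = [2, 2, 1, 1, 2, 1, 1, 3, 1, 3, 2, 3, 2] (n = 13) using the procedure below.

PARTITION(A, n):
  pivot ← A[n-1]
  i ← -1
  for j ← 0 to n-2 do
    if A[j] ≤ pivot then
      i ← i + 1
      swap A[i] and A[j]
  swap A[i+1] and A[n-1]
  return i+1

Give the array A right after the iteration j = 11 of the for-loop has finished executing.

pivot = A[12] = 2; i = -1
j=0: A[0]=2 ≤ 2 → i=0, swap A[0],A[0] (no change) → [2, 2, 1, 1, 2, 1, 1, 3, 1, 3, 2, 3, 2]
j=1: A[1]=2 ≤ 2 → i=1, swap A[1],A[1] (no change) → [2, 2, 1, 1, 2, 1, 1, 3, 1, 3, 2, 3, 2]
j=2: A[2]=1 ≤ 2 → i=2, swap A[2],A[2] (no change) → [2, 2, 1, 1, 2, 1, 1, 3, 1, 3, 2, 3, 2]
j=3: A[3]=1 ≤ 2 → i=3, swap A[3],A[3] (no change) → [2, 2, 1, 1, 2, 1, 1, 3, 1, 3, 2, 3, 2]
j=4: A[4]=2 ≤ 2 → i=4, swap A[4],A[4] (no change) → [2, 2, 1, 1, 2, 1, 1, 3, 1, 3, 2, 3, 2]
j=5: A[5]=1 ≤ 2 → i=5, swap A[5],A[5] (no change) → [2, 2, 1, 1, 2, 1, 1, 3, 1, 3, 2, 3, 2]
j=6: A[6]=1 ≤ 2 → i=6, swap A[6],A[6] (no change) → [2, 2, 1, 1, 2, 1, 1, 3, 1, 3, 2, 3, 2]
j=7: A[7]=3 > 2 → no swap
j=8: A[8]=1 ≤ 2 → i=7, swap A[7],A[8] → [2, 2, 1, 1, 2, 1, 1, 1, 3, 3, 2, 3, 2]
j=9: A[9]=3 > 2 → no swap
j=10: A[10]=2 ≤ 2 → i=8, swap A[8],A[10] → [2, 2, 1, 1, 2, 1, 1, 1, 2, 3, 3, 3, 2]
j=11: A[11]=3 > 2 → no swap
(after j=11) A = [2, 2, 1, 1, 2, 1, 1, 1, 2, 3, 3, 3, 2]

[2, 2, 1, 1, 2, 1, 1, 1, 2, 3, 3, 3, 2]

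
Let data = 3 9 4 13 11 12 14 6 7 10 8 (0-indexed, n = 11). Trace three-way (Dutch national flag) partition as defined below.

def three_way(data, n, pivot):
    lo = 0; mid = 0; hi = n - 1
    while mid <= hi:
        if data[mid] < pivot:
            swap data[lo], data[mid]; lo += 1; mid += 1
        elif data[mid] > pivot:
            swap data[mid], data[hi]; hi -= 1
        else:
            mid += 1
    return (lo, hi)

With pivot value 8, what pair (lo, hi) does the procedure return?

pivot = 8; lo=0, mid=0, hi=10
data[mid]=3<8: swap data[0],data[0]; lo=1,mid=1 → 3 9 4 13 11 12 14 6 7 10 8
data[mid]=9>8: swap data[1],data[10]; hi=9 → 3 8 4 13 11 12 14 6 7 10 9
data[mid]=8=8: mid=2
data[mid]=4<8: swap data[1],data[2]; lo=2,mid=3 → 3 4 8 13 11 12 14 6 7 10 9
data[mid]=13>8: swap data[3],data[9]; hi=8 → 3 4 8 10 11 12 14 6 7 13 9
data[mid]=10>8: swap data[3],data[8]; hi=7 → 3 4 8 7 11 12 14 6 10 13 9
data[mid]=7<8: swap data[2],data[3]; lo=3,mid=4 → 3 4 7 8 11 12 14 6 10 13 9
data[mid]=11>8: swap data[4],data[7]; hi=6 → 3 4 7 8 6 12 14 11 10 13 9
data[mid]=6<8: swap data[3],data[4]; lo=4,mid=5 → 3 4 7 6 8 12 14 11 10 13 9
data[mid]=12>8: swap data[5],data[6]; hi=5 → 3 4 7 6 8 14 12 11 10 13 9
data[mid]=14>8: swap data[5],data[5]; hi=4 → 3 4 7 6 8 14 12 11 10 13 9
end: lo=4, hi=4; data = 3 4 7 6 8 14 12 11 10 13 9

(4, 4)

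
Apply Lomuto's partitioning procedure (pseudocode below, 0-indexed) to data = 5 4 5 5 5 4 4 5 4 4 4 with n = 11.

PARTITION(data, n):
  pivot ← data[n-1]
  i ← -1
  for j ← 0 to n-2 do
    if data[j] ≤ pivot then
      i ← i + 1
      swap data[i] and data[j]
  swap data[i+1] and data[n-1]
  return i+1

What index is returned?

pivot=4, i=-1
j=0: 5>4, skip
j=1: 4≤4, i=0, swap(0,1) ⇒ 4 5 5 5 5 4 4 5 4 4 4
j=2: 5>4, skip
j=3: 5>4, skip
j=4: 5>4, skip
j=5: 4≤4, i=1, swap(1,5) ⇒ 4 4 5 5 5 5 4 5 4 4 4
j=6: 4≤4, i=2, swap(2,6) ⇒ 4 4 4 5 5 5 5 5 4 4 4
j=7: 5>4, skip
j=8: 4≤4, i=3, swap(3,8) ⇒ 4 4 4 4 5 5 5 5 5 4 4
j=9: 4≤4, i=4, swap(4,9) ⇒ 4 4 4 4 4 5 5 5 5 5 4
swap(5,10) ⇒ 4 4 4 4 4 4 5 5 5 5 5; return 5

5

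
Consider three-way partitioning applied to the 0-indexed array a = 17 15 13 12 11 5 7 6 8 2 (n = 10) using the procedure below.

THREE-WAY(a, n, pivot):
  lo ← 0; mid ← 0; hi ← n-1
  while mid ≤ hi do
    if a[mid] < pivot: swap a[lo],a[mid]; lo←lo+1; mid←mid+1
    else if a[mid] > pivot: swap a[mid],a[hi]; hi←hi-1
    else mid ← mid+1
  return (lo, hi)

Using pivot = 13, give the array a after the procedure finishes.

lo=0 mid=0 hi=9
17>13: swap(0,9), hi=8 ⇒ 2 15 13 12 11 5 7 6 8 17
2<13: swap(0,0), lo=1 mid=1 ⇒ 2 15 13 12 11 5 7 6 8 17
15>13: swap(1,8), hi=7 ⇒ 2 8 13 12 11 5 7 6 15 17
8<13: swap(1,1), lo=2 mid=2 ⇒ 2 8 13 12 11 5 7 6 15 17
13=13: mid=3
12<13: swap(2,3), lo=3 mid=4 ⇒ 2 8 12 13 11 5 7 6 15 17
11<13: swap(3,4), lo=4 mid=5 ⇒ 2 8 12 11 13 5 7 6 15 17
5<13: swap(4,5), lo=5 mid=6 ⇒ 2 8 12 11 5 13 7 6 15 17
7<13: swap(5,6), lo=6 mid=7 ⇒ 2 8 12 11 5 7 13 6 15 17
6<13: swap(6,7), lo=7 mid=8 ⇒ 2 8 12 11 5 7 6 13 15 17
done. lo=7 hi=7; a=2 8 12 11 5 7 6 13 15 17

2 8 12 11 5 7 6 13 15 17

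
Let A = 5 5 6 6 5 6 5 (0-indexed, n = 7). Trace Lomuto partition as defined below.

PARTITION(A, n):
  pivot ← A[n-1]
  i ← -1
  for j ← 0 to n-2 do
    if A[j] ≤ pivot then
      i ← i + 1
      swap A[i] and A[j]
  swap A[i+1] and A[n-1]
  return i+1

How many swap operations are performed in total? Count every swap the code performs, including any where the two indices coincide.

pivot=5, i=-1
j=0: 5≤5, i=0, swap(0,0) ⇒ 5 5 6 6 5 6 5
j=1: 5≤5, i=1, swap(1,1) ⇒ 5 5 6 6 5 6 5
j=2: 6>5, skip
j=3: 6>5, skip
j=4: 5≤5, i=2, swap(2,4) ⇒ 5 5 5 6 6 6 5
j=5: 6>5, skip
swap(3,6) ⇒ 5 5 5 5 6 6 6; return 3

4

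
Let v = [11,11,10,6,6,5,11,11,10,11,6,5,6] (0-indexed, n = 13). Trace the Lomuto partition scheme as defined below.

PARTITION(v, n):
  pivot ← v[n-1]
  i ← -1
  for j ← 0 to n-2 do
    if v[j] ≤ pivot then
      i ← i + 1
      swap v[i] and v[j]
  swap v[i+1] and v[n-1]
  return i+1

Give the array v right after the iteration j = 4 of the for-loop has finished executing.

pivot=6, i=-1
j=0: 11>6, skip
j=1: 11>6, skip
j=2: 10>6, skip
j=3: 6≤6, i=0, swap(0,3) ⇒ [6,11,10,11,6,5,11,11,10,11,6,5,6]
j=4: 6≤6, i=1, swap(1,4) ⇒ [6,6,10,11,11,5,11,11,10,11,6,5,6]
(after j=4) v = [6,6,10,11,11,5,11,11,10,11,6,5,6]

[6,6,10,11,11,5,11,11,10,11,6,5,6]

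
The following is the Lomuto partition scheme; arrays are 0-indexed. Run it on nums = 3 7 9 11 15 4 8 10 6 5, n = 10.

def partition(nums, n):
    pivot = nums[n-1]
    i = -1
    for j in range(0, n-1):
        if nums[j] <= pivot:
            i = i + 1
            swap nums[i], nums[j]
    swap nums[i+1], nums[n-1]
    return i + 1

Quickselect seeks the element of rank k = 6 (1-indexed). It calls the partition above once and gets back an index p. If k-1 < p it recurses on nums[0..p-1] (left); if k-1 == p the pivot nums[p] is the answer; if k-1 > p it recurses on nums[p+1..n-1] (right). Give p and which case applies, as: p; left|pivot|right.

2; right

pivot = nums[9] = 5; i = -1
j=0: nums[0]=3 ≤ 5 → i=0, swap nums[0],nums[0] (no change) → 3 7 9 11 15 4 8 10 6 5
j=1: nums[1]=7 > 5 → no swap
j=2: nums[2]=9 > 5 → no swap
j=3: nums[3]=11 > 5 → no swap
j=4: nums[4]=15 > 5 → no swap
j=5: nums[5]=4 ≤ 5 → i=1, swap nums[1],nums[5] → 3 4 9 11 15 7 8 10 6 5
j=6: nums[6]=8 > 5 → no swap
j=7: nums[7]=10 > 5 → no swap
j=8: nums[8]=6 > 5 → no swap
final swap nums[2],nums[9] → 3 4 5 11 15 7 8 10 6 9; return 2
p = 2; k-1 = 5 > 2 ⇒ right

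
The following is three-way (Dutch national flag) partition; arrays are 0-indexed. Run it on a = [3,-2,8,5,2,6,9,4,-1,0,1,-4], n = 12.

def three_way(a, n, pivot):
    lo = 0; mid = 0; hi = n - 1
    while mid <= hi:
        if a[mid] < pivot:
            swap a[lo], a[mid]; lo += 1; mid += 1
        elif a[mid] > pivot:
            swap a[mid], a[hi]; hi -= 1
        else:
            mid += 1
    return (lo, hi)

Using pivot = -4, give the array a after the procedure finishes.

lo=0 mid=0 hi=11
3>-4: swap(0,11), hi=10 ⇒ [-4,-2,8,5,2,6,9,4,-1,0,1,3]
-4=-4: mid=1
-2>-4: swap(1,10), hi=9 ⇒ [-4,1,8,5,2,6,9,4,-1,0,-2,3]
1>-4: swap(1,9), hi=8 ⇒ [-4,0,8,5,2,6,9,4,-1,1,-2,3]
0>-4: swap(1,8), hi=7 ⇒ [-4,-1,8,5,2,6,9,4,0,1,-2,3]
-1>-4: swap(1,7), hi=6 ⇒ [-4,4,8,5,2,6,9,-1,0,1,-2,3]
4>-4: swap(1,6), hi=5 ⇒ [-4,9,8,5,2,6,4,-1,0,1,-2,3]
9>-4: swap(1,5), hi=4 ⇒ [-4,6,8,5,2,9,4,-1,0,1,-2,3]
6>-4: swap(1,4), hi=3 ⇒ [-4,2,8,5,6,9,4,-1,0,1,-2,3]
2>-4: swap(1,3), hi=2 ⇒ [-4,5,8,2,6,9,4,-1,0,1,-2,3]
5>-4: swap(1,2), hi=1 ⇒ [-4,8,5,2,6,9,4,-1,0,1,-2,3]
8>-4: swap(1,1), hi=0 ⇒ [-4,8,5,2,6,9,4,-1,0,1,-2,3]
done. lo=0 hi=0; a=[-4,8,5,2,6,9,4,-1,0,1,-2,3]

[-4,8,5,2,6,9,4,-1,0,1,-2,3]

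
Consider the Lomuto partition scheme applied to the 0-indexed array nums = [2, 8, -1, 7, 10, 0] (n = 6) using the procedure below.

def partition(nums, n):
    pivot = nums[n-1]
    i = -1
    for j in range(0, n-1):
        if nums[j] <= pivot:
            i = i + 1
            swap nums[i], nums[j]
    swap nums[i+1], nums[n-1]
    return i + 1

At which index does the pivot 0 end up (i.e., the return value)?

1

pivot=0, i=-1
j=0: 2>0, skip
j=1: 8>0, skip
j=2: -1≤0, i=0, swap(0,2) ⇒ [-1, 8, 2, 7, 10, 0]
j=3: 7>0, skip
j=4: 10>0, skip
swap(1,5) ⇒ [-1, 0, 2, 7, 10, 8]; return 1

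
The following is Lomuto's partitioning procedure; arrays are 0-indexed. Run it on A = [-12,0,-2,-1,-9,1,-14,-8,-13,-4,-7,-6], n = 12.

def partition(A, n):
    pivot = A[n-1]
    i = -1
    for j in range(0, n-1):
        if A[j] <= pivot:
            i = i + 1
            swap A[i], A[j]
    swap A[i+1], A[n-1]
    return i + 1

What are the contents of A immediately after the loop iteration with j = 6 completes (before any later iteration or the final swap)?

pivot = A[11] = -6; i = -1
j=0: A[0]=-12 ≤ -6 → i=0, swap A[0],A[0] (no change) → [-12,0,-2,-1,-9,1,-14,-8,-13,-4,-7,-6]
j=1: A[1]=0 > -6 → no swap
j=2: A[2]=-2 > -6 → no swap
j=3: A[3]=-1 > -6 → no swap
j=4: A[4]=-9 ≤ -6 → i=1, swap A[1],A[4] → [-12,-9,-2,-1,0,1,-14,-8,-13,-4,-7,-6]
j=5: A[5]=1 > -6 → no swap
j=6: A[6]=-14 ≤ -6 → i=2, swap A[2],A[6] → [-12,-9,-14,-1,0,1,-2,-8,-13,-4,-7,-6]
(after j=6) A = [-12,-9,-14,-1,0,1,-2,-8,-13,-4,-7,-6]

[-12,-9,-14,-1,0,1,-2,-8,-13,-4,-7,-6]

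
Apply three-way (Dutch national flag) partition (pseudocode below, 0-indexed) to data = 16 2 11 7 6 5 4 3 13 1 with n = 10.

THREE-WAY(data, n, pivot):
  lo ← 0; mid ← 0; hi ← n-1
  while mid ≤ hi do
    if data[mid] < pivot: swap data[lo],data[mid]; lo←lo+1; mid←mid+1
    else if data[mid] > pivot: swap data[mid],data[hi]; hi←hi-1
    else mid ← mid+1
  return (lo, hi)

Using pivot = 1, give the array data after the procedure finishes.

pivot = 1; lo=0, mid=0, hi=9
data[mid]=16>1: swap data[0],data[9]; hi=8 → 1 2 11 7 6 5 4 3 13 16
data[mid]=1=1: mid=1
data[mid]=2>1: swap data[1],data[8]; hi=7 → 1 13 11 7 6 5 4 3 2 16
data[mid]=13>1: swap data[1],data[7]; hi=6 → 1 3 11 7 6 5 4 13 2 16
data[mid]=3>1: swap data[1],data[6]; hi=5 → 1 4 11 7 6 5 3 13 2 16
data[mid]=4>1: swap data[1],data[5]; hi=4 → 1 5 11 7 6 4 3 13 2 16
data[mid]=5>1: swap data[1],data[4]; hi=3 → 1 6 11 7 5 4 3 13 2 16
data[mid]=6>1: swap data[1],data[3]; hi=2 → 1 7 11 6 5 4 3 13 2 16
data[mid]=7>1: swap data[1],data[2]; hi=1 → 1 11 7 6 5 4 3 13 2 16
data[mid]=11>1: swap data[1],data[1]; hi=0 → 1 11 7 6 5 4 3 13 2 16
end: lo=0, hi=0; data = 1 11 7 6 5 4 3 13 2 16

1 11 7 6 5 4 3 13 2 16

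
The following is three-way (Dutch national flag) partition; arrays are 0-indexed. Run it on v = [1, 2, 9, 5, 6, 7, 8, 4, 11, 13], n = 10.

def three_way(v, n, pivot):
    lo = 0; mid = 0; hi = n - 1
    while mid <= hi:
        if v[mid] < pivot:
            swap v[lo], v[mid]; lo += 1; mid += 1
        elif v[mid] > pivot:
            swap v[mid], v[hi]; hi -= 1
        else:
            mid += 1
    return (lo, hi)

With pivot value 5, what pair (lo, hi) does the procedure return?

(3, 3)

pivot = 5; lo=0, mid=0, hi=9
v[mid]=1<5: swap v[0],v[0]; lo=1,mid=1 → [1, 2, 9, 5, 6, 7, 8, 4, 11, 13]
v[mid]=2<5: swap v[1],v[1]; lo=2,mid=2 → [1, 2, 9, 5, 6, 7, 8, 4, 11, 13]
v[mid]=9>5: swap v[2],v[9]; hi=8 → [1, 2, 13, 5, 6, 7, 8, 4, 11, 9]
v[mid]=13>5: swap v[2],v[8]; hi=7 → [1, 2, 11, 5, 6, 7, 8, 4, 13, 9]
v[mid]=11>5: swap v[2],v[7]; hi=6 → [1, 2, 4, 5, 6, 7, 8, 11, 13, 9]
v[mid]=4<5: swap v[2],v[2]; lo=3,mid=3 → [1, 2, 4, 5, 6, 7, 8, 11, 13, 9]
v[mid]=5=5: mid=4
v[mid]=6>5: swap v[4],v[6]; hi=5 → [1, 2, 4, 5, 8, 7, 6, 11, 13, 9]
v[mid]=8>5: swap v[4],v[5]; hi=4 → [1, 2, 4, 5, 7, 8, 6, 11, 13, 9]
v[mid]=7>5: swap v[4],v[4]; hi=3 → [1, 2, 4, 5, 7, 8, 6, 11, 13, 9]
end: lo=3, hi=3; v = [1, 2, 4, 5, 7, 8, 6, 11, 13, 9]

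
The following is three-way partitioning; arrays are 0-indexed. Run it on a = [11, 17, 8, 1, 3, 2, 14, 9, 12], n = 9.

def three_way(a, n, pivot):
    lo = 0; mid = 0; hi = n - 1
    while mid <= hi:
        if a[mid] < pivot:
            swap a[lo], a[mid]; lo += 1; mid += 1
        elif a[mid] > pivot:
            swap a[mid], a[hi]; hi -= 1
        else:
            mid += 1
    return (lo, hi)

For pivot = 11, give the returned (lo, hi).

(5, 5)

lo=0 mid=0 hi=8
11=11: mid=1
17>11: swap(1,8), hi=7 ⇒ [11, 12, 8, 1, 3, 2, 14, 9, 17]
12>11: swap(1,7), hi=6 ⇒ [11, 9, 8, 1, 3, 2, 14, 12, 17]
9<11: swap(0,1), lo=1 mid=2 ⇒ [9, 11, 8, 1, 3, 2, 14, 12, 17]
8<11: swap(1,2), lo=2 mid=3 ⇒ [9, 8, 11, 1, 3, 2, 14, 12, 17]
1<11: swap(2,3), lo=3 mid=4 ⇒ [9, 8, 1, 11, 3, 2, 14, 12, 17]
3<11: swap(3,4), lo=4 mid=5 ⇒ [9, 8, 1, 3, 11, 2, 14, 12, 17]
2<11: swap(4,5), lo=5 mid=6 ⇒ [9, 8, 1, 3, 2, 11, 14, 12, 17]
14>11: swap(6,6), hi=5 ⇒ [9, 8, 1, 3, 2, 11, 14, 12, 17]
done. lo=5 hi=5; a=[9, 8, 1, 3, 2, 11, 14, 12, 17]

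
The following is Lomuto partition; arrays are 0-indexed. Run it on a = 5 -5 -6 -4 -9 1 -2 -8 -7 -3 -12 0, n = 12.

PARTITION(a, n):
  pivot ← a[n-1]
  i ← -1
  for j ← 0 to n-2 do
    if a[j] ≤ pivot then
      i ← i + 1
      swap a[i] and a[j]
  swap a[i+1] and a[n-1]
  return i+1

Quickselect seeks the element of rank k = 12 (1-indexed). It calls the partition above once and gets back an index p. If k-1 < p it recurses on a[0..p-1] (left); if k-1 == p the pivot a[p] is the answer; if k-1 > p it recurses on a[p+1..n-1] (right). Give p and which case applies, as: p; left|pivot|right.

9; right

pivot=0, i=-1
j=0: 5>0, skip
j=1: -5≤0, i=0, swap(0,1) ⇒ -5 5 -6 -4 -9 1 -2 -8 -7 -3 -12 0
j=2: -6≤0, i=1, swap(1,2) ⇒ -5 -6 5 -4 -9 1 -2 -8 -7 -3 -12 0
j=3: -4≤0, i=2, swap(2,3) ⇒ -5 -6 -4 5 -9 1 -2 -8 -7 -3 -12 0
j=4: -9≤0, i=3, swap(3,4) ⇒ -5 -6 -4 -9 5 1 -2 -8 -7 -3 -12 0
j=5: 1>0, skip
j=6: -2≤0, i=4, swap(4,6) ⇒ -5 -6 -4 -9 -2 1 5 -8 -7 -3 -12 0
j=7: -8≤0, i=5, swap(5,7) ⇒ -5 -6 -4 -9 -2 -8 5 1 -7 -3 -12 0
j=8: -7≤0, i=6, swap(6,8) ⇒ -5 -6 -4 -9 -2 -8 -7 1 5 -3 -12 0
j=9: -3≤0, i=7, swap(7,9) ⇒ -5 -6 -4 -9 -2 -8 -7 -3 5 1 -12 0
j=10: -12≤0, i=8, swap(8,10) ⇒ -5 -6 -4 -9 -2 -8 -7 -3 -12 1 5 0
swap(9,11) ⇒ -5 -6 -4 -9 -2 -8 -7 -3 -12 0 5 1; return 9
p = 9; k-1 = 11 > 9 ⇒ right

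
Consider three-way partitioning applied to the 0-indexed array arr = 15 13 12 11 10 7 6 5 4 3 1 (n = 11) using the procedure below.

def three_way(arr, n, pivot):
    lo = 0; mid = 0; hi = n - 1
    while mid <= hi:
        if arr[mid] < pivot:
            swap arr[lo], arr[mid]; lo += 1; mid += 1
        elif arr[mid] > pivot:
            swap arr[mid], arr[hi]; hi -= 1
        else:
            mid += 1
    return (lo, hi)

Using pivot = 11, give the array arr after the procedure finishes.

1 3 4 10 7 6 5 11 12 13 15

pivot = 11; lo=0, mid=0, hi=10
arr[mid]=15>11: swap arr[0],arr[10]; hi=9 → 1 13 12 11 10 7 6 5 4 3 15
arr[mid]=1<11: swap arr[0],arr[0]; lo=1,mid=1 → 1 13 12 11 10 7 6 5 4 3 15
arr[mid]=13>11: swap arr[1],arr[9]; hi=8 → 1 3 12 11 10 7 6 5 4 13 15
arr[mid]=3<11: swap arr[1],arr[1]; lo=2,mid=2 → 1 3 12 11 10 7 6 5 4 13 15
arr[mid]=12>11: swap arr[2],arr[8]; hi=7 → 1 3 4 11 10 7 6 5 12 13 15
arr[mid]=4<11: swap arr[2],arr[2]; lo=3,mid=3 → 1 3 4 11 10 7 6 5 12 13 15
arr[mid]=11=11: mid=4
arr[mid]=10<11: swap arr[3],arr[4]; lo=4,mid=5 → 1 3 4 10 11 7 6 5 12 13 15
arr[mid]=7<11: swap arr[4],arr[5]; lo=5,mid=6 → 1 3 4 10 7 11 6 5 12 13 15
arr[mid]=6<11: swap arr[5],arr[6]; lo=6,mid=7 → 1 3 4 10 7 6 11 5 12 13 15
arr[mid]=5<11: swap arr[6],arr[7]; lo=7,mid=8 → 1 3 4 10 7 6 5 11 12 13 15
end: lo=7, hi=7; arr = 1 3 4 10 7 6 5 11 12 13 15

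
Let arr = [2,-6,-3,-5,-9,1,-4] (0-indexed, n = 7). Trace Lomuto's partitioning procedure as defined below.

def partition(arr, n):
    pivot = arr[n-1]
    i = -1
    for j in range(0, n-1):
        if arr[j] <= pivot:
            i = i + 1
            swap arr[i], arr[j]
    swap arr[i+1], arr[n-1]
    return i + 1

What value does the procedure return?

pivot = arr[6] = -4; i = -1
j=0: arr[0]=2 > -4 → no swap
j=1: arr[1]=-6 ≤ -4 → i=0, swap arr[0],arr[1] → [-6,2,-3,-5,-9,1,-4]
j=2: arr[2]=-3 > -4 → no swap
j=3: arr[3]=-5 ≤ -4 → i=1, swap arr[1],arr[3] → [-6,-5,-3,2,-9,1,-4]
j=4: arr[4]=-9 ≤ -4 → i=2, swap arr[2],arr[4] → [-6,-5,-9,2,-3,1,-4]
j=5: arr[5]=1 > -4 → no swap
final swap arr[3],arr[6] → [-6,-5,-9,-4,-3,1,2]; return 3

3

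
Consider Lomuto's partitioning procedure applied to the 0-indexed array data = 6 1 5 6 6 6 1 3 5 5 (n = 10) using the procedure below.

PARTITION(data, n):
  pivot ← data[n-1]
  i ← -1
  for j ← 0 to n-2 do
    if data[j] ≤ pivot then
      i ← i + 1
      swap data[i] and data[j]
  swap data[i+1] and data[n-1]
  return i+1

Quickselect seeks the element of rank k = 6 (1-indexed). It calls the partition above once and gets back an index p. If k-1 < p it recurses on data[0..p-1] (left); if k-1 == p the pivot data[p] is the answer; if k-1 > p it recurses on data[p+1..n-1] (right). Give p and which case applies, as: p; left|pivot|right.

5; pivot

pivot = data[9] = 5; i = -1
j=0: data[0]=6 > 5 → no swap
j=1: data[1]=1 ≤ 5 → i=0, swap data[0],data[1] → 1 6 5 6 6 6 1 3 5 5
j=2: data[2]=5 ≤ 5 → i=1, swap data[1],data[2] → 1 5 6 6 6 6 1 3 5 5
j=3: data[3]=6 > 5 → no swap
j=4: data[4]=6 > 5 → no swap
j=5: data[5]=6 > 5 → no swap
j=6: data[6]=1 ≤ 5 → i=2, swap data[2],data[6] → 1 5 1 6 6 6 6 3 5 5
j=7: data[7]=3 ≤ 5 → i=3, swap data[3],data[7] → 1 5 1 3 6 6 6 6 5 5
j=8: data[8]=5 ≤ 5 → i=4, swap data[4],data[8] → 1 5 1 3 5 6 6 6 6 5
final swap data[5],data[9] → 1 5 1 3 5 5 6 6 6 6; return 5
p = 5; k-1 = 5 == 5 ⇒ pivot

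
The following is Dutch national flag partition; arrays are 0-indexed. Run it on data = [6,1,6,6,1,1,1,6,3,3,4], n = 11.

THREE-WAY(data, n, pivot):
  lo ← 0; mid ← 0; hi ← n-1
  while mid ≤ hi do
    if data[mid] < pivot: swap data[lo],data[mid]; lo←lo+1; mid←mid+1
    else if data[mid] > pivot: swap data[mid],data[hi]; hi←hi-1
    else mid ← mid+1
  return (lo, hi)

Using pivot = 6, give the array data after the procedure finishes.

[1,1,1,1,3,3,4,6,6,6,6]

pivot = 6; lo=0, mid=0, hi=10
data[mid]=6=6: mid=1
data[mid]=1<6: swap data[0],data[1]; lo=1,mid=2 → [1,6,6,6,1,1,1,6,3,3,4]
data[mid]=6=6: mid=3
data[mid]=6=6: mid=4
data[mid]=1<6: swap data[1],data[4]; lo=2,mid=5 → [1,1,6,6,6,1,1,6,3,3,4]
data[mid]=1<6: swap data[2],data[5]; lo=3,mid=6 → [1,1,1,6,6,6,1,6,3,3,4]
data[mid]=1<6: swap data[3],data[6]; lo=4,mid=7 → [1,1,1,1,6,6,6,6,3,3,4]
data[mid]=6=6: mid=8
data[mid]=3<6: swap data[4],data[8]; lo=5,mid=9 → [1,1,1,1,3,6,6,6,6,3,4]
data[mid]=3<6: swap data[5],data[9]; lo=6,mid=10 → [1,1,1,1,3,3,6,6,6,6,4]
data[mid]=4<6: swap data[6],data[10]; lo=7,mid=11 → [1,1,1,1,3,3,4,6,6,6,6]
end: lo=7, hi=10; data = [1,1,1,1,3,3,4,6,6,6,6]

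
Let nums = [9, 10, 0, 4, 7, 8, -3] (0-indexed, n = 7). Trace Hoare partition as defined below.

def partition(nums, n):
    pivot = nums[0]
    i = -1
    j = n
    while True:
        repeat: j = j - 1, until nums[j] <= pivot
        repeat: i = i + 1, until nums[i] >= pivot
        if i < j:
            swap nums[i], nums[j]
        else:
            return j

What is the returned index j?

4

pivot = nums[0] = 9; i = -1, j = 7
j→6 (nums[6]=-3≤9), i→0 (nums[0]=9≥9); i<j, swap → [-3, 10, 0, 4, 7, 8, 9]
j→5 (nums[5]=8≤9), i→1 (nums[1]=10≥9); i<j, swap → [-3, 8, 0, 4, 7, 10, 9]
j→4, i→5; i≥j, return j=4. nums = [-3, 8, 0, 4, 7, 10, 9]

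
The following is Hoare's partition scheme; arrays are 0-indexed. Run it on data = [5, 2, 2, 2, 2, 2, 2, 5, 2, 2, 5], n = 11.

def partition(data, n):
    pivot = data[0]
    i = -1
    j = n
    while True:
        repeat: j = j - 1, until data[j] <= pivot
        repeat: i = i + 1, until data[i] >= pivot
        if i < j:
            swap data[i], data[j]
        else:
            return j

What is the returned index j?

pivot = data[0] = 5; i = -1, j = 11
j→10 (data[10]=5≤5), i→0 (data[0]=5≥5); i<j, swap → [5, 2, 2, 2, 2, 2, 2, 5, 2, 2, 5]
j→9 (data[9]=2≤5), i→7 (data[7]=5≥5); i<j, swap → [5, 2, 2, 2, 2, 2, 2, 2, 2, 5, 5]
j→8, i→9; i≥j, return j=8. data = [5, 2, 2, 2, 2, 2, 2, 2, 2, 5, 5]

8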